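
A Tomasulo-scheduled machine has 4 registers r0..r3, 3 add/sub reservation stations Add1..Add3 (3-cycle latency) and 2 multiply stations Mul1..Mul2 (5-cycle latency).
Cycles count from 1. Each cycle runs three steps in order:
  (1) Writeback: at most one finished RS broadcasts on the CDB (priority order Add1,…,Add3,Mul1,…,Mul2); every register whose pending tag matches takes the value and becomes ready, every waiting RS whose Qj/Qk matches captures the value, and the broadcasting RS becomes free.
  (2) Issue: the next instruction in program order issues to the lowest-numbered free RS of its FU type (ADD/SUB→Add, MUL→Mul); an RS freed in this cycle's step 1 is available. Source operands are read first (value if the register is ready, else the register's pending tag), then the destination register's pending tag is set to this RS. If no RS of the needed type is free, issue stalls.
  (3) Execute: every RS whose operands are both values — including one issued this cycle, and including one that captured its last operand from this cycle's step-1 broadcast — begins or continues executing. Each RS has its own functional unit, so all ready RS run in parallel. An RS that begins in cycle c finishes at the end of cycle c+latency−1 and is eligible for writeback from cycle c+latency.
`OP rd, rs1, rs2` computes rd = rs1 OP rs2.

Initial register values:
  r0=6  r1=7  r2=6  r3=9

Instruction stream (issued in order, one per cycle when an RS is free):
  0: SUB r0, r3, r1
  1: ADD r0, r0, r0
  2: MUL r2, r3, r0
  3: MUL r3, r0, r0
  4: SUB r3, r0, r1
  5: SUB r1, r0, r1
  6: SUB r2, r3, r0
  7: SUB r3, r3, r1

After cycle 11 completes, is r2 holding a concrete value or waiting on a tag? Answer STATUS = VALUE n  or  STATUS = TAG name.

STATUS = TAG Add2

c1: issue SUB r0<-Add1 | r0:Add1,r1:7,r2:6,r3:9
c2: issue ADD r0<-Add2 | r0:Add2,r1:7,r2:6,r3:9
c3: issue MUL r2<-Mul1 | r0:Add2,r1:7,r2:Mul1,r3:9
c4: CDB Add1=2; issue MUL r3<-Mul2 | r0:Add2,r1:7,r2:Mul1,r3:Mul2
c5: issue SUB r3<-Add1 | r0:Add2,r1:7,r2:Mul1,r3:Add1
c6: issue SUB r1<-Add3 | r0:Add2,r1:Add3,r2:Mul1,r3:Add1
c7: CDB Add2=4; issue SUB r2<-Add2 | r0:4,r1:Add3,r2:Add2,r3:Add1
c8: stall | r0:4,r1:Add3,r2:Add2,r3:Add1
c9: stall | r0:4,r1:Add3,r2:Add2,r3:Add1
c10: CDB Add1=-3; issue SUB r3<-Add1 | r0:4,r1:Add3,r2:Add2,r3:Add1
c11: CDB Add3=-3 | r0:4,r1:-3,r2:Add2,r3:Add1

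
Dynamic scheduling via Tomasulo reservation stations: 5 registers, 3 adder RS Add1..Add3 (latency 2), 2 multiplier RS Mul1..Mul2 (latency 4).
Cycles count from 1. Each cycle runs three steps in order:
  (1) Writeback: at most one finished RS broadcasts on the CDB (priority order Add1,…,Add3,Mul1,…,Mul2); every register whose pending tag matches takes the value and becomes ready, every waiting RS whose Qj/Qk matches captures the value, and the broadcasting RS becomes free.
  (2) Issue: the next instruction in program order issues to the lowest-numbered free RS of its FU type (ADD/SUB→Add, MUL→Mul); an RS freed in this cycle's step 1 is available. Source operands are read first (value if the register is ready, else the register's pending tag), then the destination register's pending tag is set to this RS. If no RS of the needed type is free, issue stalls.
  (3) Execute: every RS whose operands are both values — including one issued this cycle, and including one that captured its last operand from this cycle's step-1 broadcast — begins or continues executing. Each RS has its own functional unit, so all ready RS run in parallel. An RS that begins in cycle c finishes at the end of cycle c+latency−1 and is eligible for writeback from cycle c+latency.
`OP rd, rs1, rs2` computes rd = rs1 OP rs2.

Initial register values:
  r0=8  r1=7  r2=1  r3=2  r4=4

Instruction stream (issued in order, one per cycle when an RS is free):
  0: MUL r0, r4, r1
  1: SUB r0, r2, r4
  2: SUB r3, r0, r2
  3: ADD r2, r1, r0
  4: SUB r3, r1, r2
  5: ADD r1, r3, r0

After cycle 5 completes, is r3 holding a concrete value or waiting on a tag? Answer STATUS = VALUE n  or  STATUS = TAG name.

c1: issue MUL r0<-Mul1 | r0:Mul1,r1:7,r2:1,r3:2,r4:4
c2: issue SUB r0<-Add1 | r0:Add1,r1:7,r2:1,r3:2,r4:4
c3: issue SUB r3<-Add2 | r0:Add1,r1:7,r2:1,r3:Add2,r4:4
c4: CDB Add1=-3; issue ADD r2<-Add1 | r0:-3,r1:7,r2:Add1,r3:Add2,r4:4
c5: CDB Mul1=28; issue SUB r3<-Add3 | r0:-3,r1:7,r2:Add1,r3:Add3,r4:4

STATUS = TAG Add3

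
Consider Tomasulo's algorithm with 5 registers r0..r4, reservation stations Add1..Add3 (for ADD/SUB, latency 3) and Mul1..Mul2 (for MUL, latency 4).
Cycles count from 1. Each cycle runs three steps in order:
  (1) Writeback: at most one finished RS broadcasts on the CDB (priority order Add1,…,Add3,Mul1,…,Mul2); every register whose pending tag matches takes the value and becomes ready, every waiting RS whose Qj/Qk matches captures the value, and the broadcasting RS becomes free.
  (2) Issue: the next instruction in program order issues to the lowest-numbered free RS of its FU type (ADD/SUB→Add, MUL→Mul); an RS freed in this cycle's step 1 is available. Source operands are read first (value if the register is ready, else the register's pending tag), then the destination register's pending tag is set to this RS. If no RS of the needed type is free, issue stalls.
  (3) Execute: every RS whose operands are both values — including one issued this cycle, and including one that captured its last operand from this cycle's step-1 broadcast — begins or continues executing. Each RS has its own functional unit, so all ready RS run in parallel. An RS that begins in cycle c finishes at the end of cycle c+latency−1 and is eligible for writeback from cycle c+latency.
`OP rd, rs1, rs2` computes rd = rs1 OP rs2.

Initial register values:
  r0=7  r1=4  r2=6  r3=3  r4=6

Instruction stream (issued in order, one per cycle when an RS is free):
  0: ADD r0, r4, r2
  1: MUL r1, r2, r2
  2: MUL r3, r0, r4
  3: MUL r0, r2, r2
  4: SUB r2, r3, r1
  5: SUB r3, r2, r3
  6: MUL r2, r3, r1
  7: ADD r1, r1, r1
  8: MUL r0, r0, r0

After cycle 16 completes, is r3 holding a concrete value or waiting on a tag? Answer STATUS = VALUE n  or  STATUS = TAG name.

STATUS = VALUE -36

cycle 1: issue ADD r0<-Add1 // r0:Add1,r1:4,r2:6,r3:3,r4:6
cycle 2: issue MUL r1<-Mul1 // r0:Add1,r1:Mul1,r2:6,r3:3,r4:6
cycle 3: issue MUL r3<-Mul2 // r0:Add1,r1:Mul1,r2:6,r3:Mul2,r4:6
cycle 4: CDB Add1=12; stall // r0:12,r1:Mul1,r2:6,r3:Mul2,r4:6
cycle 5: stall // r0:12,r1:Mul1,r2:6,r3:Mul2,r4:6
cycle 6: CDB Mul1=36; issue MUL r0<-Mul1 // r0:Mul1,r1:36,r2:6,r3:Mul2,r4:6
cycle 7: issue SUB r2<-Add1 // r0:Mul1,r1:36,r2:Add1,r3:Mul2,r4:6
cycle 8: CDB Mul2=72; issue SUB r3<-Add2 // r0:Mul1,r1:36,r2:Add1,r3:Add2,r4:6
cycle 9: issue MUL r2<-Mul2 // r0:Mul1,r1:36,r2:Mul2,r3:Add2,r4:6
cycle 10: CDB Mul1=36; issue ADD r1<-Add3 // r0:36,r1:Add3,r2:Mul2,r3:Add2,r4:6
cycle 11: CDB Add1=36; issue MUL r0<-Mul1 // r0:Mul1,r1:Add3,r2:Mul2,r3:Add2,r4:6
cycle 12: - // r0:Mul1,r1:Add3,r2:Mul2,r3:Add2,r4:6
cycle 13: CDB Add3=72 // r0:Mul1,r1:72,r2:Mul2,r3:Add2,r4:6
cycle 14: CDB Add2=-36 // r0:Mul1,r1:72,r2:Mul2,r3:-36,r4:6
cycle 15: CDB Mul1=1296 // r0:1296,r1:72,r2:Mul2,r3:-36,r4:6
cycle 16: - // r0:1296,r1:72,r2:Mul2,r3:-36,r4:6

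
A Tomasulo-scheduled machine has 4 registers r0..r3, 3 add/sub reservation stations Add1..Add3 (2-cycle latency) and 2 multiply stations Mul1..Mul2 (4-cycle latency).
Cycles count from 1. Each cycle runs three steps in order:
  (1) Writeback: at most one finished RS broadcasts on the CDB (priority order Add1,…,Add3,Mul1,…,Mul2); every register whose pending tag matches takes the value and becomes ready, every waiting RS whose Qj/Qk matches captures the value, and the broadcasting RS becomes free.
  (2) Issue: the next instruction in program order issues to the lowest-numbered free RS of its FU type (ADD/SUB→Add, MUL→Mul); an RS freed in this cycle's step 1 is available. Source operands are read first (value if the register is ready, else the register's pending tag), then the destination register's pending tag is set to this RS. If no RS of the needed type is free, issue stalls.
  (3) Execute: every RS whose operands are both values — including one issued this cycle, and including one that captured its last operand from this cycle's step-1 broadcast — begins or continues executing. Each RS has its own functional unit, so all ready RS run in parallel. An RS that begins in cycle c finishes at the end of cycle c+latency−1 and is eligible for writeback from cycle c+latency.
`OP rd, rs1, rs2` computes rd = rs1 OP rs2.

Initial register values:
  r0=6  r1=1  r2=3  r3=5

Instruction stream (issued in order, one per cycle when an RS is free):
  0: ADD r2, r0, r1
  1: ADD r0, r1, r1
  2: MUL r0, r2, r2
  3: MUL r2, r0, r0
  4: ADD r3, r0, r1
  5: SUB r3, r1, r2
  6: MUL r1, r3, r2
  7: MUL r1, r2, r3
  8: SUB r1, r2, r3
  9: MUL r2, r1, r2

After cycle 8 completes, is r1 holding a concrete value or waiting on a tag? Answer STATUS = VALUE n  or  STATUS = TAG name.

STATUS = TAG Mul1

c1: issue ADD r2<-Add1 | r0:6,r1:1,r2:Add1,r3:5
c2: issue ADD r0<-Add2 | r0:Add2,r1:1,r2:Add1,r3:5
c3: CDB Add1=7; issue MUL r0<-Mul1 | r0:Mul1,r1:1,r2:7,r3:5
c4: CDB Add2=2; issue MUL r2<-Mul2 | r0:Mul1,r1:1,r2:Mul2,r3:5
c5: issue ADD r3<-Add1 | r0:Mul1,r1:1,r2:Mul2,r3:Add1
c6: issue SUB r3<-Add2 | r0:Mul1,r1:1,r2:Mul2,r3:Add2
c7: CDB Mul1=49; issue MUL r1<-Mul1 | r0:49,r1:Mul1,r2:Mul2,r3:Add2
c8: stall | r0:49,r1:Mul1,r2:Mul2,r3:Add2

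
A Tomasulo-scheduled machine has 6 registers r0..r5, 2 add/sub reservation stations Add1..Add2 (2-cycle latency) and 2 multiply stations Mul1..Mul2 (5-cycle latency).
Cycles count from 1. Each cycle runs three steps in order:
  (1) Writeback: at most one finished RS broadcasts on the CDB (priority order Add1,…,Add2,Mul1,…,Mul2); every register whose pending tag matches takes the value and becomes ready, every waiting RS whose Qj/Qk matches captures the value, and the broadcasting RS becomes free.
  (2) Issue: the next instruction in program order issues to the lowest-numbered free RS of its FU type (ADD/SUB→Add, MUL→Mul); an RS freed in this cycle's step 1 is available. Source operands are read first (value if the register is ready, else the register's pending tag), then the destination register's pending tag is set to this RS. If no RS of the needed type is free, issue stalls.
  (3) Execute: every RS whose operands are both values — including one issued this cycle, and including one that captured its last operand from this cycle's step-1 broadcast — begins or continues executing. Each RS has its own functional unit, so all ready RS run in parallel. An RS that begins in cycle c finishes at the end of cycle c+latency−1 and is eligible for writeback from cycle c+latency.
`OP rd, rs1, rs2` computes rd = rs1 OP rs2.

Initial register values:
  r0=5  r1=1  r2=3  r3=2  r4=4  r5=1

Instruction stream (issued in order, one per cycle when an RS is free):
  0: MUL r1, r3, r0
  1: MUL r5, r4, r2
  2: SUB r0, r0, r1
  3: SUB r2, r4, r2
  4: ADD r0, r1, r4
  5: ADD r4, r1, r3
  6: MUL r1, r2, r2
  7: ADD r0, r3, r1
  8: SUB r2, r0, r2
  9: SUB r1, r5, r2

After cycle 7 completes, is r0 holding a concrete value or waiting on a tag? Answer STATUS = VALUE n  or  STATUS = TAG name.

STATUS = TAG Add2

c1: issue MUL r1<-Mul1 | r0:5,r1:Mul1,r2:3,r3:2,r4:4,r5:1
c2: issue MUL r5<-Mul2 | r0:5,r1:Mul1,r2:3,r3:2,r4:4,r5:Mul2
c3: issue SUB r0<-Add1 | r0:Add1,r1:Mul1,r2:3,r3:2,r4:4,r5:Mul2
c4: issue SUB r2<-Add2 | r0:Add1,r1:Mul1,r2:Add2,r3:2,r4:4,r5:Mul2
c5: stall | r0:Add1,r1:Mul1,r2:Add2,r3:2,r4:4,r5:Mul2
c6: CDB Add2=1; issue ADD r0<-Add2 | r0:Add2,r1:Mul1,r2:1,r3:2,r4:4,r5:Mul2
c7: CDB Mul1=10; stall | r0:Add2,r1:10,r2:1,r3:2,r4:4,r5:Mul2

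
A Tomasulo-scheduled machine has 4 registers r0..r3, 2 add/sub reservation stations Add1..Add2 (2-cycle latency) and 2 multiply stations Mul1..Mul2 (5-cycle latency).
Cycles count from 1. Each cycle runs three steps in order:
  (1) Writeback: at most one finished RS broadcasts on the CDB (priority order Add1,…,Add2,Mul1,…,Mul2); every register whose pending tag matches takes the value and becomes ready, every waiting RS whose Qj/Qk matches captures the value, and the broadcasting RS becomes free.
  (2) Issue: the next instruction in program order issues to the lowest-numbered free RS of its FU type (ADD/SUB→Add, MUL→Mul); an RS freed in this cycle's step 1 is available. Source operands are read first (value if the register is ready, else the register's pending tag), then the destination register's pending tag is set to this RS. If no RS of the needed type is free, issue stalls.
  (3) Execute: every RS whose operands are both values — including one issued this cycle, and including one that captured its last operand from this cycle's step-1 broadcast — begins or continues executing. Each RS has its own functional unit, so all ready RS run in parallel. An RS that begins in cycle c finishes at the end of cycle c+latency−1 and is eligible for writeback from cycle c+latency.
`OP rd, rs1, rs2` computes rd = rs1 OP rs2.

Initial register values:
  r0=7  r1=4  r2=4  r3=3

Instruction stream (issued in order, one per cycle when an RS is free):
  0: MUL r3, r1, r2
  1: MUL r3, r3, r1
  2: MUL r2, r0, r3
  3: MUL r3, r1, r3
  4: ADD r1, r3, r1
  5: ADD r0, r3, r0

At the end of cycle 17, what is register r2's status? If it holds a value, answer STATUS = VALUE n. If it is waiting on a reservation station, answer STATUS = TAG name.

  c1: issue MUL r3<-Mul1  regs: r0:7,r1:4,r2:4,r3:Mul1
  c2: issue MUL r3<-Mul2  regs: r0:7,r1:4,r2:4,r3:Mul2
  c3: stall  regs: r0:7,r1:4,r2:4,r3:Mul2
  c4: stall  regs: r0:7,r1:4,r2:4,r3:Mul2
  c5: stall  regs: r0:7,r1:4,r2:4,r3:Mul2
  c6: CDB Mul1=16; issue MUL r2<-Mul1  regs: r0:7,r1:4,r2:Mul1,r3:Mul2
  c7: stall  regs: r0:7,r1:4,r2:Mul1,r3:Mul2
  c8: stall  regs: r0:7,r1:4,r2:Mul1,r3:Mul2
  c9: stall  regs: r0:7,r1:4,r2:Mul1,r3:Mul2
  c10: stall  regs: r0:7,r1:4,r2:Mul1,r3:Mul2
  c11: CDB Mul2=64; issue MUL r3<-Mul2  regs: r0:7,r1:4,r2:Mul1,r3:Mul2
  c12: issue ADD r1<-Add1  regs: r0:7,r1:Add1,r2:Mul1,r3:Mul2
  c13: issue ADD r0<-Add2  regs: r0:Add2,r1:Add1,r2:Mul1,r3:Mul2
  c14: -  regs: r0:Add2,r1:Add1,r2:Mul1,r3:Mul2
  c15: -  regs: r0:Add2,r1:Add1,r2:Mul1,r3:Mul2
  c16: CDB Mul1=448  regs: r0:Add2,r1:Add1,r2:448,r3:Mul2
  c17: CDB Mul2=256  regs: r0:Add2,r1:Add1,r2:448,r3:256

STATUS = VALUE 448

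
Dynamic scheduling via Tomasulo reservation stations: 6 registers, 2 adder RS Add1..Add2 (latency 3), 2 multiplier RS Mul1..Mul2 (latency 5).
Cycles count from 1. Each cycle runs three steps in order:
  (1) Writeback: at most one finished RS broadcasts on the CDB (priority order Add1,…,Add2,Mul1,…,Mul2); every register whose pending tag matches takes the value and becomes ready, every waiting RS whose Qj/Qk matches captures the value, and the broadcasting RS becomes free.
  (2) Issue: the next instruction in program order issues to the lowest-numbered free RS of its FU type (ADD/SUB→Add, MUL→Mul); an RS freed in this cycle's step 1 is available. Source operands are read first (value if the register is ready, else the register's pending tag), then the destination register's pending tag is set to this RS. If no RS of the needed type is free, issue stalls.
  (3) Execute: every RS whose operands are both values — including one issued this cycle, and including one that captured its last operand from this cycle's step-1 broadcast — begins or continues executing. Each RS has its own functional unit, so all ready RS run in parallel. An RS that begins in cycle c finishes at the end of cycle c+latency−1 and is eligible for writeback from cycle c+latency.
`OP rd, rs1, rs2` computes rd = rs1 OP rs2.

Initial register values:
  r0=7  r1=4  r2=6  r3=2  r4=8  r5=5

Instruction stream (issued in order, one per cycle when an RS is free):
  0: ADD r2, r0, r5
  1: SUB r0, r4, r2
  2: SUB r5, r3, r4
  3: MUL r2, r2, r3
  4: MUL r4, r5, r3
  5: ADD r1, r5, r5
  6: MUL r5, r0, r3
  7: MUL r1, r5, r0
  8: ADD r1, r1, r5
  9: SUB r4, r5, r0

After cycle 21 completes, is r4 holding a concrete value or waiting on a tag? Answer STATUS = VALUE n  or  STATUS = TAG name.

STATUS = VALUE -4

cycle 1: issue ADD r2<-Add1 // r0:7,r1:4,r2:Add1,r3:2,r4:8,r5:5
cycle 2: issue SUB r0<-Add2 // r0:Add2,r1:4,r2:Add1,r3:2,r4:8,r5:5
cycle 3: stall // r0:Add2,r1:4,r2:Add1,r3:2,r4:8,r5:5
cycle 4: CDB Add1=12; issue SUB r5<-Add1 // r0:Add2,r1:4,r2:12,r3:2,r4:8,r5:Add1
cycle 5: issue MUL r2<-Mul1 // r0:Add2,r1:4,r2:Mul1,r3:2,r4:8,r5:Add1
cycle 6: issue MUL r4<-Mul2 // r0:Add2,r1:4,r2:Mul1,r3:2,r4:Mul2,r5:Add1
cycle 7: CDB Add1=-6; issue ADD r1<-Add1 // r0:Add2,r1:Add1,r2:Mul1,r3:2,r4:Mul2,r5:-6
cycle 8: CDB Add2=-4; stall // r0:-4,r1:Add1,r2:Mul1,r3:2,r4:Mul2,r5:-6
cycle 9: stall // r0:-4,r1:Add1,r2:Mul1,r3:2,r4:Mul2,r5:-6
cycle 10: CDB Add1=-12; stall // r0:-4,r1:-12,r2:Mul1,r3:2,r4:Mul2,r5:-6
cycle 11: CDB Mul1=24; issue MUL r5<-Mul1 // r0:-4,r1:-12,r2:24,r3:2,r4:Mul2,r5:Mul1
cycle 12: CDB Mul2=-12; issue MUL r1<-Mul2 // r0:-4,r1:Mul2,r2:24,r3:2,r4:-12,r5:Mul1
cycle 13: issue ADD r1<-Add1 // r0:-4,r1:Add1,r2:24,r3:2,r4:-12,r5:Mul1
cycle 14: issue SUB r4<-Add2 // r0:-4,r1:Add1,r2:24,r3:2,r4:Add2,r5:Mul1
cycle 15: - // r0:-4,r1:Add1,r2:24,r3:2,r4:Add2,r5:Mul1
cycle 16: CDB Mul1=-8 // r0:-4,r1:Add1,r2:24,r3:2,r4:Add2,r5:-8
cycle 17: - // r0:-4,r1:Add1,r2:24,r3:2,r4:Add2,r5:-8
cycle 18: - // r0:-4,r1:Add1,r2:24,r3:2,r4:Add2,r5:-8
cycle 19: CDB Add2=-4 // r0:-4,r1:Add1,r2:24,r3:2,r4:-4,r5:-8
cycle 20: - // r0:-4,r1:Add1,r2:24,r3:2,r4:-4,r5:-8
cycle 21: CDB Mul2=32 // r0:-4,r1:Add1,r2:24,r3:2,r4:-4,r5:-8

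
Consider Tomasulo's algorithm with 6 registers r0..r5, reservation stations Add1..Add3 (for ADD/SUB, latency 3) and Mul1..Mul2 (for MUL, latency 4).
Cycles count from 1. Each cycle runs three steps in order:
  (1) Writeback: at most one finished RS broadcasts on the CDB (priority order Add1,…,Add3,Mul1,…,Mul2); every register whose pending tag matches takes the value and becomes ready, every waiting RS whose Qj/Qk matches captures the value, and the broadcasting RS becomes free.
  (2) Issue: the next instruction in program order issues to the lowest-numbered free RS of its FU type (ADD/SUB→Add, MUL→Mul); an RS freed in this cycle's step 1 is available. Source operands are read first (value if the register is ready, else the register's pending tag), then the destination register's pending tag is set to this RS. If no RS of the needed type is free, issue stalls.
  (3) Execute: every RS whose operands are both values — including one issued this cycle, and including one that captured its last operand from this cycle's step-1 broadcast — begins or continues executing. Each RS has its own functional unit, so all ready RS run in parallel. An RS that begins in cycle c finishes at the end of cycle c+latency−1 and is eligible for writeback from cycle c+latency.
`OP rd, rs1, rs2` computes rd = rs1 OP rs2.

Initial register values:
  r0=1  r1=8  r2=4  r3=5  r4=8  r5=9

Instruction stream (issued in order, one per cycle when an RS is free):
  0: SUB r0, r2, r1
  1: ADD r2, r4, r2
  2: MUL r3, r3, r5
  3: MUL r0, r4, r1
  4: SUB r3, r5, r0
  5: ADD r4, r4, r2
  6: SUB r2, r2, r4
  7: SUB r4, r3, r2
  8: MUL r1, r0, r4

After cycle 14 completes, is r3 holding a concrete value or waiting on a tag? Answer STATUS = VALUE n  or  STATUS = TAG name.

STATUS = VALUE -55

  c1: issue SUB r0<-Add1  regs: r0:Add1,r1:8,r2:4,r3:5,r4:8,r5:9
  c2: issue ADD r2<-Add2  regs: r0:Add1,r1:8,r2:Add2,r3:5,r4:8,r5:9
  c3: issue MUL r3<-Mul1  regs: r0:Add1,r1:8,r2:Add2,r3:Mul1,r4:8,r5:9
  c4: CDB Add1=-4; issue MUL r0<-Mul2  regs: r0:Mul2,r1:8,r2:Add2,r3:Mul1,r4:8,r5:9
  c5: CDB Add2=12; issue SUB r3<-Add1  regs: r0:Mul2,r1:8,r2:12,r3:Add1,r4:8,r5:9
  c6: issue ADD r4<-Add2  regs: r0:Mul2,r1:8,r2:12,r3:Add1,r4:Add2,r5:9
  c7: CDB Mul1=45; issue SUB r2<-Add3  regs: r0:Mul2,r1:8,r2:Add3,r3:Add1,r4:Add2,r5:9
  c8: CDB Mul2=64; stall  regs: r0:64,r1:8,r2:Add3,r3:Add1,r4:Add2,r5:9
  c9: CDB Add2=20; issue SUB r4<-Add2  regs: r0:64,r1:8,r2:Add3,r3:Add1,r4:Add2,r5:9
  c10: issue MUL r1<-Mul1  regs: r0:64,r1:Mul1,r2:Add3,r3:Add1,r4:Add2,r5:9
  c11: CDB Add1=-55  regs: r0:64,r1:Mul1,r2:Add3,r3:-55,r4:Add2,r5:9
  c12: CDB Add3=-8  regs: r0:64,r1:Mul1,r2:-8,r3:-55,r4:Add2,r5:9
  c13: -  regs: r0:64,r1:Mul1,r2:-8,r3:-55,r4:Add2,r5:9
  c14: -  regs: r0:64,r1:Mul1,r2:-8,r3:-55,r4:Add2,r5:9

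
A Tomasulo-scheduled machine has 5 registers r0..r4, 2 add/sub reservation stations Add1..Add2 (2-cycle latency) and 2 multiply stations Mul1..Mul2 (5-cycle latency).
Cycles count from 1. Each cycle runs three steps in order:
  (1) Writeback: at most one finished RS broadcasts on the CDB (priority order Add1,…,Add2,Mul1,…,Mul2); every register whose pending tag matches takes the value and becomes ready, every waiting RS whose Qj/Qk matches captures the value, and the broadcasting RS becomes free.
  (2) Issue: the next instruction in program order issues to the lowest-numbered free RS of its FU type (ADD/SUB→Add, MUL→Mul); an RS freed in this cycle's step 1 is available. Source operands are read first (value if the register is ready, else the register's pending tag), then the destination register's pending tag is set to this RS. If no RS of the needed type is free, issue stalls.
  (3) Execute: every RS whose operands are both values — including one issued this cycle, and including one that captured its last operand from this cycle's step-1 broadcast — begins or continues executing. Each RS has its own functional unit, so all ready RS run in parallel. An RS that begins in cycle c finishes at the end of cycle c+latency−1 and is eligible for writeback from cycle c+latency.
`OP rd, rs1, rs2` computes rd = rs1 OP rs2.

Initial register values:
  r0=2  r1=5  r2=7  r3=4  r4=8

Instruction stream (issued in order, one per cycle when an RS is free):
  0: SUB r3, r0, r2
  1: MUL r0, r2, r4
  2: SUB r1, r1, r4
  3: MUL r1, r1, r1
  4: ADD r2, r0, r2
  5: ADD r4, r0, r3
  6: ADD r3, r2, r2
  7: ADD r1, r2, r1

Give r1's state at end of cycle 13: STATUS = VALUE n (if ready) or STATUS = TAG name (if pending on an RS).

STATUS = TAG Add2

  c1: issue SUB r3<-Add1  regs: r0:2,r1:5,r2:7,r3:Add1,r4:8
  c2: issue MUL r0<-Mul1  regs: r0:Mul1,r1:5,r2:7,r3:Add1,r4:8
  c3: CDB Add1=-5; issue SUB r1<-Add1  regs: r0:Mul1,r1:Add1,r2:7,r3:-5,r4:8
  c4: issue MUL r1<-Mul2  regs: r0:Mul1,r1:Mul2,r2:7,r3:-5,r4:8
  c5: CDB Add1=-3; issue ADD r2<-Add1  regs: r0:Mul1,r1:Mul2,r2:Add1,r3:-5,r4:8
  c6: issue ADD r4<-Add2  regs: r0:Mul1,r1:Mul2,r2:Add1,r3:-5,r4:Add2
  c7: CDB Mul1=56; stall  regs: r0:56,r1:Mul2,r2:Add1,r3:-5,r4:Add2
  c8: stall  regs: r0:56,r1:Mul2,r2:Add1,r3:-5,r4:Add2
  c9: CDB Add1=63; issue ADD r3<-Add1  regs: r0:56,r1:Mul2,r2:63,r3:Add1,r4:Add2
  c10: CDB Add2=51; issue ADD r1<-Add2  regs: r0:56,r1:Add2,r2:63,r3:Add1,r4:51
  c11: CDB Add1=126  regs: r0:56,r1:Add2,r2:63,r3:126,r4:51
  c12: CDB Mul2=9  regs: r0:56,r1:Add2,r2:63,r3:126,r4:51
  c13: -  regs: r0:56,r1:Add2,r2:63,r3:126,r4:51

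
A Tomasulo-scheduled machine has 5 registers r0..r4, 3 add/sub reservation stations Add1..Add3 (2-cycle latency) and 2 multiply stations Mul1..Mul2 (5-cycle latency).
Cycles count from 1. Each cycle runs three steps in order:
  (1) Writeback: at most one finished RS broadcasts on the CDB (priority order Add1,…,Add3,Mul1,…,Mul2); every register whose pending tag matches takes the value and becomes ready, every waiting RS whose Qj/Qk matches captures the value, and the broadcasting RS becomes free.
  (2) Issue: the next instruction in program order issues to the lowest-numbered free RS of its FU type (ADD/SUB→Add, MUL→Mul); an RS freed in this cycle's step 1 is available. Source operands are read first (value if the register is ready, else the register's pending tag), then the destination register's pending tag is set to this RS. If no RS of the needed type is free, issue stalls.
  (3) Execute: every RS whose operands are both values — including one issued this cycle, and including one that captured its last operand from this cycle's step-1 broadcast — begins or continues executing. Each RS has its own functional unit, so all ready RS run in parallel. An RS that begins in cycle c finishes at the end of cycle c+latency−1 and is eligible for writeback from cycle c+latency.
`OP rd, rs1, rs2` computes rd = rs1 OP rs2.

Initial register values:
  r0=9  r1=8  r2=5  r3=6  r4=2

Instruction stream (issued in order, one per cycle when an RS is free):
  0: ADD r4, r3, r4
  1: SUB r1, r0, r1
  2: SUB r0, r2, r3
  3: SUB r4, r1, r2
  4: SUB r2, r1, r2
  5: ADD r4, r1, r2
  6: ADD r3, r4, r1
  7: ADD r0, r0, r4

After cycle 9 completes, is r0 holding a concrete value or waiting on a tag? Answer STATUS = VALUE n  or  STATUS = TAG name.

c1: issue ADD r4<-Add1 | r0:9,r1:8,r2:5,r3:6,r4:Add1
c2: issue SUB r1<-Add2 | r0:9,r1:Add2,r2:5,r3:6,r4:Add1
c3: CDB Add1=8; issue SUB r0<-Add1 | r0:Add1,r1:Add2,r2:5,r3:6,r4:8
c4: CDB Add2=1; issue SUB r4<-Add2 | r0:Add1,r1:1,r2:5,r3:6,r4:Add2
c5: CDB Add1=-1; issue SUB r2<-Add1 | r0:-1,r1:1,r2:Add1,r3:6,r4:Add2
c6: CDB Add2=-4; issue ADD r4<-Add2 | r0:-1,r1:1,r2:Add1,r3:6,r4:Add2
c7: CDB Add1=-4; issue ADD r3<-Add1 | r0:-1,r1:1,r2:-4,r3:Add1,r4:Add2
c8: issue ADD r0<-Add3 | r0:Add3,r1:1,r2:-4,r3:Add1,r4:Add2
c9: CDB Add2=-3 | r0:Add3,r1:1,r2:-4,r3:Add1,r4:-3

STATUS = TAG Add3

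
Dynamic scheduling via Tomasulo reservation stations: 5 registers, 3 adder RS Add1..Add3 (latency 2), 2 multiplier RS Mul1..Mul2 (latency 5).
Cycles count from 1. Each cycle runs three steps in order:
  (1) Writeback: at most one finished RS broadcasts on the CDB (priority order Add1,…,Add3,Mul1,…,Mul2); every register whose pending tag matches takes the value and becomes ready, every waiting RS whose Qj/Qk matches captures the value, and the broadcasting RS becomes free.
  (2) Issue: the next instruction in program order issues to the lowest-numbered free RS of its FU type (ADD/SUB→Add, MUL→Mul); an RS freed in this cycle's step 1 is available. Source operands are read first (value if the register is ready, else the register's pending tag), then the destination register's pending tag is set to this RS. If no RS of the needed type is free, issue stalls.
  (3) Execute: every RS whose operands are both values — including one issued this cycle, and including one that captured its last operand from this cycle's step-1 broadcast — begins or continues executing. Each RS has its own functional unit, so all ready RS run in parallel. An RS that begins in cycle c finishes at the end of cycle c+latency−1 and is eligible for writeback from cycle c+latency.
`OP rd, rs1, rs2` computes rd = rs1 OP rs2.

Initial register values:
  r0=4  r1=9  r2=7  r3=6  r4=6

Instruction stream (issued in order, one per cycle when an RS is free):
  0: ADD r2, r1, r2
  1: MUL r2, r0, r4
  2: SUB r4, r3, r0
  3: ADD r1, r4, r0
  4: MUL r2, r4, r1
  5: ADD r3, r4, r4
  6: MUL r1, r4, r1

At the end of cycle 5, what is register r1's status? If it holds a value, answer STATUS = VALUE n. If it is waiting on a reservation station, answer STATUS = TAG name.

  c1: issue ADD r2<-Add1  regs: r0:4,r1:9,r2:Add1,r3:6,r4:6
  c2: issue MUL r2<-Mul1  regs: r0:4,r1:9,r2:Mul1,r3:6,r4:6
  c3: CDB Add1=16; issue SUB r4<-Add1  regs: r0:4,r1:9,r2:Mul1,r3:6,r4:Add1
  c4: issue ADD r1<-Add2  regs: r0:4,r1:Add2,r2:Mul1,r3:6,r4:Add1
  c5: CDB Add1=2; issue MUL r2<-Mul2  regs: r0:4,r1:Add2,r2:Mul2,r3:6,r4:2

STATUS = TAG Add2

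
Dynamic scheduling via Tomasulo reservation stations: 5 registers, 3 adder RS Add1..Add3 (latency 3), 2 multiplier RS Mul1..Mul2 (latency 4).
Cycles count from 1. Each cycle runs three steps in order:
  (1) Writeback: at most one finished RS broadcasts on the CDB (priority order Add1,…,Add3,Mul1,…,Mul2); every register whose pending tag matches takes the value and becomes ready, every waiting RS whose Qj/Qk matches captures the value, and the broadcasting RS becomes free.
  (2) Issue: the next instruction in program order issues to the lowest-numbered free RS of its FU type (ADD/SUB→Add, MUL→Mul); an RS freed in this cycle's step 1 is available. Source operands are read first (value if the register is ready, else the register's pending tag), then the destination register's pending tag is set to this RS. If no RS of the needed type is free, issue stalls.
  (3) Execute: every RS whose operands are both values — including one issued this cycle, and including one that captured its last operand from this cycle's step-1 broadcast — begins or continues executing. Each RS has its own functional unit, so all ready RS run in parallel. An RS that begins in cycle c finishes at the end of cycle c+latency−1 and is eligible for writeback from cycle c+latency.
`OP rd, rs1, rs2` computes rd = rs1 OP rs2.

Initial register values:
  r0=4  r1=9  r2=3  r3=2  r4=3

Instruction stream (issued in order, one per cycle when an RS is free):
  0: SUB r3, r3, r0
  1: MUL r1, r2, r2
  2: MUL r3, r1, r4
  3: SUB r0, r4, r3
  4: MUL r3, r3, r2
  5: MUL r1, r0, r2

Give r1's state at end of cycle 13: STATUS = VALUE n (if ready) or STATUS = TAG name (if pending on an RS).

STATUS = TAG Mul2

  c1: issue SUB r3<-Add1  regs: r0:4,r1:9,r2:3,r3:Add1,r4:3
  c2: issue MUL r1<-Mul1  regs: r0:4,r1:Mul1,r2:3,r3:Add1,r4:3
  c3: issue MUL r3<-Mul2  regs: r0:4,r1:Mul1,r2:3,r3:Mul2,r4:3
  c4: CDB Add1=-2; issue SUB r0<-Add1  regs: r0:Add1,r1:Mul1,r2:3,r3:Mul2,r4:3
  c5: stall  regs: r0:Add1,r1:Mul1,r2:3,r3:Mul2,r4:3
  c6: CDB Mul1=9; issue MUL r3<-Mul1  regs: r0:Add1,r1:9,r2:3,r3:Mul1,r4:3
  c7: stall  regs: r0:Add1,r1:9,r2:3,r3:Mul1,r4:3
  c8: stall  regs: r0:Add1,r1:9,r2:3,r3:Mul1,r4:3
  c9: stall  regs: r0:Add1,r1:9,r2:3,r3:Mul1,r4:3
  c10: CDB Mul2=27; issue MUL r1<-Mul2  regs: r0:Add1,r1:Mul2,r2:3,r3:Mul1,r4:3
  c11: -  regs: r0:Add1,r1:Mul2,r2:3,r3:Mul1,r4:3
  c12: -  regs: r0:Add1,r1:Mul2,r2:3,r3:Mul1,r4:3
  c13: CDB Add1=-24  regs: r0:-24,r1:Mul2,r2:3,r3:Mul1,r4:3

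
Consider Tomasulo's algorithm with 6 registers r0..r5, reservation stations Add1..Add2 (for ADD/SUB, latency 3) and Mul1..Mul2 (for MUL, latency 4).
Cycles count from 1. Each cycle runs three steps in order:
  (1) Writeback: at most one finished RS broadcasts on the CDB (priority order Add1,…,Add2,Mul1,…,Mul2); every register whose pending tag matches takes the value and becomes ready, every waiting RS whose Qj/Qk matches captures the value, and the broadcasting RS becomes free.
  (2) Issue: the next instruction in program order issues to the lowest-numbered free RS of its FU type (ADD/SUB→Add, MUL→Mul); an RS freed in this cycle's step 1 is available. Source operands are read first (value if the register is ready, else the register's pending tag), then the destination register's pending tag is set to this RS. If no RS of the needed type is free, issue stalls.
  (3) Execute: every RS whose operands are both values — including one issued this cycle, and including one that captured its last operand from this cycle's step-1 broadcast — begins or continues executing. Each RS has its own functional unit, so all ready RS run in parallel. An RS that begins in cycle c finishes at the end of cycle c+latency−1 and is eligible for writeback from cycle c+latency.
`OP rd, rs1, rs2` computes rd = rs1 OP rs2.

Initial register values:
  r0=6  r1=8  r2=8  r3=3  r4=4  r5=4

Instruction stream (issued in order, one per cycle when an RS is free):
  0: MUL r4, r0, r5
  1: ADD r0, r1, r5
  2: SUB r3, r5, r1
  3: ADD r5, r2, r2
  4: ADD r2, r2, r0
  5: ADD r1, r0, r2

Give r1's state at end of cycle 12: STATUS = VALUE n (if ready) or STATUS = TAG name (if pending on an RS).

cycle 1: issue MUL r4<-Mul1 // r0:6,r1:8,r2:8,r3:3,r4:Mul1,r5:4
cycle 2: issue ADD r0<-Add1 // r0:Add1,r1:8,r2:8,r3:3,r4:Mul1,r5:4
cycle 3: issue SUB r3<-Add2 // r0:Add1,r1:8,r2:8,r3:Add2,r4:Mul1,r5:4
cycle 4: stall // r0:Add1,r1:8,r2:8,r3:Add2,r4:Mul1,r5:4
cycle 5: CDB Add1=12; issue ADD r5<-Add1 // r0:12,r1:8,r2:8,r3:Add2,r4:Mul1,r5:Add1
cycle 6: CDB Add2=-4; issue ADD r2<-Add2 // r0:12,r1:8,r2:Add2,r3:-4,r4:Mul1,r5:Add1
cycle 7: CDB Mul1=24; stall // r0:12,r1:8,r2:Add2,r3:-4,r4:24,r5:Add1
cycle 8: CDB Add1=16; issue ADD r1<-Add1 // r0:12,r1:Add1,r2:Add2,r3:-4,r4:24,r5:16
cycle 9: CDB Add2=20 // r0:12,r1:Add1,r2:20,r3:-4,r4:24,r5:16
cycle 10: - // r0:12,r1:Add1,r2:20,r3:-4,r4:24,r5:16
cycle 11: - // r0:12,r1:Add1,r2:20,r3:-4,r4:24,r5:16
cycle 12: CDB Add1=32 // r0:12,r1:32,r2:20,r3:-4,r4:24,r5:16

STATUS = VALUE 32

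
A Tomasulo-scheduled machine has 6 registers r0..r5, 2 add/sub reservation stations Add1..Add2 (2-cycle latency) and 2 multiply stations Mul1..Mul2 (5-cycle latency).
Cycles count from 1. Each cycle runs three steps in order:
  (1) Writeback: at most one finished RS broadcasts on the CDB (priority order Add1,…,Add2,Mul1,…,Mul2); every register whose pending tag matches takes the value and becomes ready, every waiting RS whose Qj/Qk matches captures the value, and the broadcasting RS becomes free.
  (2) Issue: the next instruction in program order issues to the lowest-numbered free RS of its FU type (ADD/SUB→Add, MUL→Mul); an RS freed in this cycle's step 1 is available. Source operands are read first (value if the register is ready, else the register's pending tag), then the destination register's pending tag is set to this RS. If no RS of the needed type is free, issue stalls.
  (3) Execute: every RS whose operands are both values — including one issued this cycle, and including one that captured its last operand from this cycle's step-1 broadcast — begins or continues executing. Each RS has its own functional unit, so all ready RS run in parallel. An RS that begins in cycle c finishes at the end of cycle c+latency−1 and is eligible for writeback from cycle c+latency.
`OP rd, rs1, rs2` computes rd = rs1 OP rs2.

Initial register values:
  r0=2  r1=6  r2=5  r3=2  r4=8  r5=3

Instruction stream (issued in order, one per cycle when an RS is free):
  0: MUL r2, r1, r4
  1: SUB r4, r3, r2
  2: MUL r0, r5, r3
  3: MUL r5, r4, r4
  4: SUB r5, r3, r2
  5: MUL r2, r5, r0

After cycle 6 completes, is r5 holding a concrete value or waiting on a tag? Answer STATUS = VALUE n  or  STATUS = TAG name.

STATUS = TAG Mul1

cycle 1: issue MUL r2<-Mul1 // r0:2,r1:6,r2:Mul1,r3:2,r4:8,r5:3
cycle 2: issue SUB r4<-Add1 // r0:2,r1:6,r2:Mul1,r3:2,r4:Add1,r5:3
cycle 3: issue MUL r0<-Mul2 // r0:Mul2,r1:6,r2:Mul1,r3:2,r4:Add1,r5:3
cycle 4: stall // r0:Mul2,r1:6,r2:Mul1,r3:2,r4:Add1,r5:3
cycle 5: stall // r0:Mul2,r1:6,r2:Mul1,r3:2,r4:Add1,r5:3
cycle 6: CDB Mul1=48; issue MUL r5<-Mul1 // r0:Mul2,r1:6,r2:48,r3:2,r4:Add1,r5:Mul1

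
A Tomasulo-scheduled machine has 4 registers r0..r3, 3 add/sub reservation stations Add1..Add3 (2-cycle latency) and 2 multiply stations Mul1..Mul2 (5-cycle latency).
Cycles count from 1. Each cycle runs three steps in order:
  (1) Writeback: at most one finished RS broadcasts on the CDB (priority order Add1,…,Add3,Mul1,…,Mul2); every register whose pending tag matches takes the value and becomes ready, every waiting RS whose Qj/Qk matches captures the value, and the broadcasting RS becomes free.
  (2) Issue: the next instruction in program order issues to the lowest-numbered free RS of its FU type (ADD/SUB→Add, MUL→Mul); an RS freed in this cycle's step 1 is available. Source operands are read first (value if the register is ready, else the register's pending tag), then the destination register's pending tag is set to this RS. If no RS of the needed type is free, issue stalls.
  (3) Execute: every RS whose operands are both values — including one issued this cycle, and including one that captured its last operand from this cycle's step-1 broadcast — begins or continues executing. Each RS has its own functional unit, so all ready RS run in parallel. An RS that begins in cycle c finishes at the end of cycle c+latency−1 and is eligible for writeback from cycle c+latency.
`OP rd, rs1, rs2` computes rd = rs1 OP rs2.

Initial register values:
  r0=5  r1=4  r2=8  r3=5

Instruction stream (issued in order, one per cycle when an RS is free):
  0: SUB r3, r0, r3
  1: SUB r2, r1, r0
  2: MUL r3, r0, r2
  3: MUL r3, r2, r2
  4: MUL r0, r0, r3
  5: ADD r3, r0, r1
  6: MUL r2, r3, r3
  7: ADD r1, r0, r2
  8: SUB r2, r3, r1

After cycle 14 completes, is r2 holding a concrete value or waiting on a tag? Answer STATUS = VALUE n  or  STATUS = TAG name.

STATUS = TAG Add3

  c1: issue SUB r3<-Add1  regs: r0:5,r1:4,r2:8,r3:Add1
  c2: issue SUB r2<-Add2  regs: r0:5,r1:4,r2:Add2,r3:Add1
  c3: CDB Add1=0; issue MUL r3<-Mul1  regs: r0:5,r1:4,r2:Add2,r3:Mul1
  c4: CDB Add2=-1; issue MUL r3<-Mul2  regs: r0:5,r1:4,r2:-1,r3:Mul2
  c5: stall  regs: r0:5,r1:4,r2:-1,r3:Mul2
  c6: stall  regs: r0:5,r1:4,r2:-1,r3:Mul2
  c7: stall  regs: r0:5,r1:4,r2:-1,r3:Mul2
  c8: stall  regs: r0:5,r1:4,r2:-1,r3:Mul2
  c9: CDB Mul1=-5; issue MUL r0<-Mul1  regs: r0:Mul1,r1:4,r2:-1,r3:Mul2
  c10: CDB Mul2=1; issue ADD r3<-Add1  regs: r0:Mul1,r1:4,r2:-1,r3:Add1
  c11: issue MUL r2<-Mul2  regs: r0:Mul1,r1:4,r2:Mul2,r3:Add1
  c12: issue ADD r1<-Add2  regs: r0:Mul1,r1:Add2,r2:Mul2,r3:Add1
  c13: issue SUB r2<-Add3  regs: r0:Mul1,r1:Add2,r2:Add3,r3:Add1
  c14: -  regs: r0:Mul1,r1:Add2,r2:Add3,r3:Add1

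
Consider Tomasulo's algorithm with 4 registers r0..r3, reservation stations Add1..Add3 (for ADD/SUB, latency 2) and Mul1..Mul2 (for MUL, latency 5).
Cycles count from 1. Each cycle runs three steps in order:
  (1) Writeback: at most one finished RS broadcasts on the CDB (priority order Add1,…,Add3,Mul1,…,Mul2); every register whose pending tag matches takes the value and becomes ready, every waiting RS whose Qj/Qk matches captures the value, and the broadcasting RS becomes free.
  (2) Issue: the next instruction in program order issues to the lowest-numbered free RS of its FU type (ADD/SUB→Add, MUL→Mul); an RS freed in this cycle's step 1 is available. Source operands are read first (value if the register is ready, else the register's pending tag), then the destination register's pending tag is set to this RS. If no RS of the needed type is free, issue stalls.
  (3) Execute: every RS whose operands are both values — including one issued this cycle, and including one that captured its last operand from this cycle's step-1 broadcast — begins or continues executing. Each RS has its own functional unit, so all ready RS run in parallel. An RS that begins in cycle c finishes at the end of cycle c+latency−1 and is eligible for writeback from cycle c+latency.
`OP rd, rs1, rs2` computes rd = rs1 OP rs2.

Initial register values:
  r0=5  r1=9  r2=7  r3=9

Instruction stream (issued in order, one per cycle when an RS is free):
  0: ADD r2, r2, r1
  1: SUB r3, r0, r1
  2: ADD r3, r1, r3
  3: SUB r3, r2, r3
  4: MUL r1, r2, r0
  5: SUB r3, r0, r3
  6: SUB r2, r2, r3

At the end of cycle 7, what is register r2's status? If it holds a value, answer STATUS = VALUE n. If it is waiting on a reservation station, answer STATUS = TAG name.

STATUS = TAG Add3

cycle 1: issue ADD r2<-Add1 // r0:5,r1:9,r2:Add1,r3:9
cycle 2: issue SUB r3<-Add2 // r0:5,r1:9,r2:Add1,r3:Add2
cycle 3: CDB Add1=16; issue ADD r3<-Add1 // r0:5,r1:9,r2:16,r3:Add1
cycle 4: CDB Add2=-4; issue SUB r3<-Add2 // r0:5,r1:9,r2:16,r3:Add2
cycle 5: issue MUL r1<-Mul1 // r0:5,r1:Mul1,r2:16,r3:Add2
cycle 6: CDB Add1=5; issue SUB r3<-Add1 // r0:5,r1:Mul1,r2:16,r3:Add1
cycle 7: issue SUB r2<-Add3 // r0:5,r1:Mul1,r2:Add3,r3:Add1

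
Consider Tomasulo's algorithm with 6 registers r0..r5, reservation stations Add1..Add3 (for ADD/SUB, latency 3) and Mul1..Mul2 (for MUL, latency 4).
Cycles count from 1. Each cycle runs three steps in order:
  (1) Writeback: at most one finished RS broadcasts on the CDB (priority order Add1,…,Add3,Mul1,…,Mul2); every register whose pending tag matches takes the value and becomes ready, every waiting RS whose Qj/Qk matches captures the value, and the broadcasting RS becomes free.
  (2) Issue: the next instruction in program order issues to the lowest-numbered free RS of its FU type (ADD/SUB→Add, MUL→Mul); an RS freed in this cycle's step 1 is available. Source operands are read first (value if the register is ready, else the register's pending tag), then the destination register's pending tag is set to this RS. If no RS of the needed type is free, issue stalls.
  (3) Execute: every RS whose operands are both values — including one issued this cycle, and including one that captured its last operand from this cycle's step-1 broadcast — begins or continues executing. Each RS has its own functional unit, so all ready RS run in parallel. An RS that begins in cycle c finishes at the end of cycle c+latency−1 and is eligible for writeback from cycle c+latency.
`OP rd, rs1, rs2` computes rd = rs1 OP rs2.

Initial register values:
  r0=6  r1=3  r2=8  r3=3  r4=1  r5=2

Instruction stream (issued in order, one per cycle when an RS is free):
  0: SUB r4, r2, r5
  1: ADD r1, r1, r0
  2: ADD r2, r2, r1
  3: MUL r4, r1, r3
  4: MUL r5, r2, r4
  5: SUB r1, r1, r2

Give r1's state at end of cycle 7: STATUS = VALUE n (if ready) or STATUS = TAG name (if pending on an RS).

cycle 1: issue SUB r4<-Add1 // r0:6,r1:3,r2:8,r3:3,r4:Add1,r5:2
cycle 2: issue ADD r1<-Add2 // r0:6,r1:Add2,r2:8,r3:3,r4:Add1,r5:2
cycle 3: issue ADD r2<-Add3 // r0:6,r1:Add2,r2:Add3,r3:3,r4:Add1,r5:2
cycle 4: CDB Add1=6; issue MUL r4<-Mul1 // r0:6,r1:Add2,r2:Add3,r3:3,r4:Mul1,r5:2
cycle 5: CDB Add2=9; issue MUL r5<-Mul2 // r0:6,r1:9,r2:Add3,r3:3,r4:Mul1,r5:Mul2
cycle 6: issue SUB r1<-Add1 // r0:6,r1:Add1,r2:Add3,r3:3,r4:Mul1,r5:Mul2
cycle 7: - // r0:6,r1:Add1,r2:Add3,r3:3,r4:Mul1,r5:Mul2

STATUS = TAG Add1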